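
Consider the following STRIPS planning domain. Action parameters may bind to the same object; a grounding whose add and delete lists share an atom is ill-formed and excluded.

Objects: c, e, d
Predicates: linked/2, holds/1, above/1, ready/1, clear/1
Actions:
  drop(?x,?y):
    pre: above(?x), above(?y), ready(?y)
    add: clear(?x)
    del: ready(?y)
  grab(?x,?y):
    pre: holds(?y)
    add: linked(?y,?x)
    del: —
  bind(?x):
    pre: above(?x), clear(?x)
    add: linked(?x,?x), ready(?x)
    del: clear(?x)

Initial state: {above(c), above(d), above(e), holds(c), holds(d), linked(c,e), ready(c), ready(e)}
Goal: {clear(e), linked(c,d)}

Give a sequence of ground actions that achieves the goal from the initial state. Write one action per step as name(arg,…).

1. drop(e,c)  →  {above(c), above(d), above(e), clear(e), holds(c), holds(d), linked(c,e), ready(e)}
2. grab(d,c)  →  {above(c), above(d), above(e), clear(e), holds(c), holds(d), linked(c,d), linked(c,e), ready(e)}

drop(e,c); grab(d,c)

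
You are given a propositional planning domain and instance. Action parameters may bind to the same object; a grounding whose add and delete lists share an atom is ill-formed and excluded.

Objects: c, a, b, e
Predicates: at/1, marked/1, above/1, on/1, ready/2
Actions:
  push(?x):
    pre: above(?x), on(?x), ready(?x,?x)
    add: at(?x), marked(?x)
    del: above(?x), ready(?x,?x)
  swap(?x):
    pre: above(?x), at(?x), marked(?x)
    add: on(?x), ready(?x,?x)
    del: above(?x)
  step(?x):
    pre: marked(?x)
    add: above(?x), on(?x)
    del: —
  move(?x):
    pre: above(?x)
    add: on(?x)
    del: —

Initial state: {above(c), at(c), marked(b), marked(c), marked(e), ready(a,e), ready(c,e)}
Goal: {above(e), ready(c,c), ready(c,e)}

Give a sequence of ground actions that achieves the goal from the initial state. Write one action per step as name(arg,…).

1. swap(c)  →  {at(c), marked(b), marked(c), marked(e), on(c), ready(a,e), ready(c,c), ready(c,e)}
2. step(e)  →  {above(e), at(c), marked(b), marked(c), marked(e), on(c), on(e), ready(a,e), ready(c,c), ready(c,e)}

swap(c); step(e)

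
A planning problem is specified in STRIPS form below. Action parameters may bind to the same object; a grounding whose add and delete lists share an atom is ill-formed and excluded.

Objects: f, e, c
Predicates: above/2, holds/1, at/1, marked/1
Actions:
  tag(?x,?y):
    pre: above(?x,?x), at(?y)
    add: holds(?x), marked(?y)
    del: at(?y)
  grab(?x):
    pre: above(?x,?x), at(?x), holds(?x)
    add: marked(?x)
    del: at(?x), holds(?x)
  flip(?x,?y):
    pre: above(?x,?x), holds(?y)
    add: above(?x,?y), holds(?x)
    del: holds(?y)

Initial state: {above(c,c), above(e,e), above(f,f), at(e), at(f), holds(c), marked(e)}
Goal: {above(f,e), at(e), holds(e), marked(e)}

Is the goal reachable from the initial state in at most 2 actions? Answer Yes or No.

No

1. tag(e,f)  →  {above(c,c), above(e,e), above(f,f), at(e), holds(c), holds(e), marked(e), marked(f)}
2. flip(f,e)  →  {above(c,c), above(e,e), above(f,e), above(f,f), at(e), holds(c), holds(f), marked(e), marked(f)}
3. flip(e,f)  →  {above(c,c), above(e,e), above(e,f), above(f,e), above(f,f), at(e), holds(c), holds(e), marked(e), marked(f)}
optimal plan length = 3; 3 > 2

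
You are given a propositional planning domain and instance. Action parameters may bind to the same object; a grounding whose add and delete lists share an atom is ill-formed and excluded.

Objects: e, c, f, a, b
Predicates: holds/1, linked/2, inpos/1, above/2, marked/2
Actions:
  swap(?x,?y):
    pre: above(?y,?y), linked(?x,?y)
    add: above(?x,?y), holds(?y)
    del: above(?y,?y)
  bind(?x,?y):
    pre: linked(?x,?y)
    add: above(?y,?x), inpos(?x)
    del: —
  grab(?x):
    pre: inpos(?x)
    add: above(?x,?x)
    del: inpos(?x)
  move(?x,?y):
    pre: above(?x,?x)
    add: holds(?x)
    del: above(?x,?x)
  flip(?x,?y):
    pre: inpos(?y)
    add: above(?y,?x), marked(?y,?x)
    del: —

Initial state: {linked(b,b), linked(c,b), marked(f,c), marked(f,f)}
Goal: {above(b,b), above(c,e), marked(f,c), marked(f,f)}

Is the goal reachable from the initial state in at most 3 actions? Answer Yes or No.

Yes

1. bind(c,b)  →  {above(b,c), inpos(c), linked(b,b), linked(c,b), marked(f,c), marked(f,f)}
2. bind(b,b)  →  {above(b,b), above(b,c), inpos(b), inpos(c), linked(b,b), linked(c,b), marked(f,c), marked(f,f)}
3. flip(e,c)  →  {above(b,b), above(b,c), above(c,e), inpos(b), inpos(c), linked(b,b), linked(c,b), marked(c,e), marked(f,c), marked(f,f)}
optimal plan length = 3; 3 ≤ 3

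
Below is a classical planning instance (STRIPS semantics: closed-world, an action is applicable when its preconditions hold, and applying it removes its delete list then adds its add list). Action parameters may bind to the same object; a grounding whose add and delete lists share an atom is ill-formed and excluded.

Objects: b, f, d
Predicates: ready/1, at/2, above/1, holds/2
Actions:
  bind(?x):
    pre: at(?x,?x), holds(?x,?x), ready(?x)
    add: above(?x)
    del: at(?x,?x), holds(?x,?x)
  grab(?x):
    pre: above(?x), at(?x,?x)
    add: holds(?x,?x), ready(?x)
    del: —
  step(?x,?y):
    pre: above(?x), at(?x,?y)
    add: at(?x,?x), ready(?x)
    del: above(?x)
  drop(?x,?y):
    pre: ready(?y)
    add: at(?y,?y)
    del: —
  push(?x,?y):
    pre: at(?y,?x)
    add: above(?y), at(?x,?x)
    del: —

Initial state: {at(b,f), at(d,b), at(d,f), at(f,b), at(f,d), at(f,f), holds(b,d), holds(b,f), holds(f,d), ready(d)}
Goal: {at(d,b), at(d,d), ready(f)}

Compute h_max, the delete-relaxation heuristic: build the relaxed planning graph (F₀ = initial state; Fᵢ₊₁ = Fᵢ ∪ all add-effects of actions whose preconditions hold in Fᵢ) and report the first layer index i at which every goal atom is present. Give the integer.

2

F0 = init (10 atoms)
F1 = F0 ∪ {above(b), above(d), above(f), at(b,b), at(d,d)}  (15 atoms)
F2 = F1 ∪ {holds(b,b), holds(d,d), holds(f,f), ready(b), ready(f)}  (20 atoms)
goal ⊆ F2  ⇒  h_max = 2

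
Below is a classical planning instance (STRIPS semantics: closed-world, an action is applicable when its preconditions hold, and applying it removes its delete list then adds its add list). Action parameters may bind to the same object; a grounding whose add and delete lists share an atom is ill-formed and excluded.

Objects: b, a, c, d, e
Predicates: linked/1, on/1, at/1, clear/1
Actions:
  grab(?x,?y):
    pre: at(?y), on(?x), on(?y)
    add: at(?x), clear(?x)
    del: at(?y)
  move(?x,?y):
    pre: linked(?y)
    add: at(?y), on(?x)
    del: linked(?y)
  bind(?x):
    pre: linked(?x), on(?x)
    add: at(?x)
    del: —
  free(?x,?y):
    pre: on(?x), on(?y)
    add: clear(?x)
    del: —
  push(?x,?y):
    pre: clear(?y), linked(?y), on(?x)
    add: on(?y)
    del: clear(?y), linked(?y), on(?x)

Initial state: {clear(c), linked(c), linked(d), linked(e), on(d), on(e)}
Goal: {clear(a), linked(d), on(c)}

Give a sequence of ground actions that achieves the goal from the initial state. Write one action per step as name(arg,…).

1. move(a,c)  →  {at(c), clear(c), linked(d), linked(e), on(a), on(d), on(e)}
2. move(c,e)  →  {at(c), at(e), clear(c), linked(d), on(a), on(c), on(d), on(e)}
3. grab(a,c)  →  {at(a), at(e), clear(a), clear(c), linked(d), on(a), on(c), on(d), on(e)}

move(a,c); move(c,e); grab(a,c)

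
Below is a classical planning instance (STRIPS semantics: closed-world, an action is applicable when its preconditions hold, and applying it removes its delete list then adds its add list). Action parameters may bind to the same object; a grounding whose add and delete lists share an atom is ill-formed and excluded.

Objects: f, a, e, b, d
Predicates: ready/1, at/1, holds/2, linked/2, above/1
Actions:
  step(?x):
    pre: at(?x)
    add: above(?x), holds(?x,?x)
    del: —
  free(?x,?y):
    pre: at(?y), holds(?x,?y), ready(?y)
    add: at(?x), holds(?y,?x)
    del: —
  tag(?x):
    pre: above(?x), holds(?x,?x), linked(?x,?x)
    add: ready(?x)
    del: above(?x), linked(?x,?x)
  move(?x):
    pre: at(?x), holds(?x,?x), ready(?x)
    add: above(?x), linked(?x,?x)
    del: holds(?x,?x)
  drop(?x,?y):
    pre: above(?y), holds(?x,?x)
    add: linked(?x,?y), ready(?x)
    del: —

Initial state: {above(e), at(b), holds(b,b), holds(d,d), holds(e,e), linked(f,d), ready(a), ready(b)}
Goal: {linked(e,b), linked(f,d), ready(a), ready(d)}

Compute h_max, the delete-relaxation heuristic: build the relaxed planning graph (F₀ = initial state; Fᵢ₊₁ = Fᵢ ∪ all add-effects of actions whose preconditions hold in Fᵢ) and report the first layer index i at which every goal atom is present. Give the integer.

2

F0 = init (8 atoms)
F1 = F0 ∪ {above(b), linked(b,b), linked(b,e), linked(d,e), linked(e,e), ready(d), ready(e)}  (15 atoms)
F2 = F1 ∪ {linked(d,b), linked(e,b)}  (17 atoms)
goal ⊆ F2  ⇒  h_max = 2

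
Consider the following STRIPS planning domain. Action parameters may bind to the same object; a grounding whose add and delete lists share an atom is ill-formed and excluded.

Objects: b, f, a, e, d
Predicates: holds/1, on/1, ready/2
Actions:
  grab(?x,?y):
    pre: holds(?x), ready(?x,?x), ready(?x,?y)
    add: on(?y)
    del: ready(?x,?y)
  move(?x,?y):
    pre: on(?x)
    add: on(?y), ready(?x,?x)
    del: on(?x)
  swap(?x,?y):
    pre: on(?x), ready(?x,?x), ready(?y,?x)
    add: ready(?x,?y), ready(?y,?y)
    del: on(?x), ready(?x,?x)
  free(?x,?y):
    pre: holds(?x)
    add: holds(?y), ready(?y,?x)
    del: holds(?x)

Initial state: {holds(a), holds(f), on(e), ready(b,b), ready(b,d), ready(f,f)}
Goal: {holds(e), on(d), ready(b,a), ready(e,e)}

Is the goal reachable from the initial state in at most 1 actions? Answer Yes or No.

1. move(e,d)  →  {holds(a), holds(f), on(d), ready(b,b), ready(b,d), ready(e,e), ready(f,f)}
2. free(f,e)  →  {holds(a), holds(e), on(d), ready(b,b), ready(b,d), ready(e,e), ready(e,f), ready(f,f)}
3. free(a,b)  →  {holds(b), holds(e), on(d), ready(b,a), ready(b,b), ready(b,d), ready(e,e), ready(e,f), ready(f,f)}
optimal plan length = 3; 3 > 1

No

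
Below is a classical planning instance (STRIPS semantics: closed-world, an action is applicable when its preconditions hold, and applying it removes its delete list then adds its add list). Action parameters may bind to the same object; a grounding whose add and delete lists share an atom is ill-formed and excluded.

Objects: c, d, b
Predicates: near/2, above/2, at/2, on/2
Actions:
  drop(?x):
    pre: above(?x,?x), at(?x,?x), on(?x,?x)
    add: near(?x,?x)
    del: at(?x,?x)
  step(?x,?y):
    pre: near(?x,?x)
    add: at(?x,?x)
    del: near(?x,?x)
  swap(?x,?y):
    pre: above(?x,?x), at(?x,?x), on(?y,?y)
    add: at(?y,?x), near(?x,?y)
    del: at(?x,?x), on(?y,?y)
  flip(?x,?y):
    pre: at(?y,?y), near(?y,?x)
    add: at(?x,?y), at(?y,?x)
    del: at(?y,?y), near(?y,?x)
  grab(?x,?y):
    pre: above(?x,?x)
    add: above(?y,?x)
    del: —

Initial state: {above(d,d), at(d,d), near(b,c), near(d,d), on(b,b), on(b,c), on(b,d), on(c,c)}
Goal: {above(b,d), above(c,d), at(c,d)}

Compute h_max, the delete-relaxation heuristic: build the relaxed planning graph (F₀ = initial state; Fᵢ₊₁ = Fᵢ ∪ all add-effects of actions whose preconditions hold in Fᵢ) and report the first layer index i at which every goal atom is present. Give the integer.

F0 = init (8 atoms)
F1 = F0 ∪ {above(b,d), above(c,d), at(b,d), at(c,d), near(d,b), near(d,c)}  (14 atoms)
goal ⊆ F1  ⇒  h_max = 1

1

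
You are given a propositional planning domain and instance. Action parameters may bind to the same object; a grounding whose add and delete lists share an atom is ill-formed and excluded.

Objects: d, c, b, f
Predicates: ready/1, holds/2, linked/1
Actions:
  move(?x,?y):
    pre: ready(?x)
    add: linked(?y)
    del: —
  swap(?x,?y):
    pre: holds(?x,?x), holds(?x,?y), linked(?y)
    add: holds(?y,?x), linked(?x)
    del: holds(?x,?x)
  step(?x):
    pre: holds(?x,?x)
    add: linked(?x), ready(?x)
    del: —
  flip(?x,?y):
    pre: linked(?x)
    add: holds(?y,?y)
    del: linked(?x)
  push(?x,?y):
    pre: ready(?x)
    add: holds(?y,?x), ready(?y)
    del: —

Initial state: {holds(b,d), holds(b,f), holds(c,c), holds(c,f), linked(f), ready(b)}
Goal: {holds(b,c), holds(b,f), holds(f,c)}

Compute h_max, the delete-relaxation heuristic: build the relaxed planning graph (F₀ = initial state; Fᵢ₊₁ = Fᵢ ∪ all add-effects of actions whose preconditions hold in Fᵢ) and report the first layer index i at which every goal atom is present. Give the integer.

F0 = init (6 atoms)
F1 = F0 ∪ {holds(b,b), holds(c,b), holds(d,b), holds(d,d), holds(f,b), holds(f,c), holds(f,f), linked(b), linked(c), linked(d), ready(c), ready(d), ready(f)}  (19 atoms)
F2 = F1 ∪ {holds(b,c), holds(c,d), holds(d,c), holds(d,f), holds(f,d)}  (24 atoms)
goal ⊆ F2  ⇒  h_max = 2

2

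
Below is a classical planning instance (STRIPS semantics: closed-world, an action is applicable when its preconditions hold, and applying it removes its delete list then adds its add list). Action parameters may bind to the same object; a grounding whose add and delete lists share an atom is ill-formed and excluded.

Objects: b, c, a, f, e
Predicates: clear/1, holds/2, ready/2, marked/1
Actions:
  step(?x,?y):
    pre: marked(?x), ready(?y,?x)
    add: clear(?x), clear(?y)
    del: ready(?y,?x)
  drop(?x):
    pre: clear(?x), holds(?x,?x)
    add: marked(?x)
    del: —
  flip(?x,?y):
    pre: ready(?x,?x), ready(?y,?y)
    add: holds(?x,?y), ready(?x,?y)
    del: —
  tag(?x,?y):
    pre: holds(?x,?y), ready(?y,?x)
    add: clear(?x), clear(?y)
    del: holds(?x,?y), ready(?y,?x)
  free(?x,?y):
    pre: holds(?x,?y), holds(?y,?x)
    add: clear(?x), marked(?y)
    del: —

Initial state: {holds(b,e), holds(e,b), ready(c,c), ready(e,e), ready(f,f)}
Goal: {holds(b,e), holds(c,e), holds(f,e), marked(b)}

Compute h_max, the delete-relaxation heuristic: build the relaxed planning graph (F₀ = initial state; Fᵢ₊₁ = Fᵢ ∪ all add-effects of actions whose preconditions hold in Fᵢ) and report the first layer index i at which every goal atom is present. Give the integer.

F0 = init (5 atoms)
F1 = F0 ∪ {clear(b), clear(e), holds(c,c), holds(c,e), holds(c,f), holds(e,c), holds(e,e), holds(e,f), holds(f,c), holds(f,e), holds(f,f), marked(b), marked(e), ready(c,e), ready(c,f), ready(e,c), ready(e,f), ready(f,c), ready(f,e)}  (24 atoms)
goal ⊆ F1  ⇒  h_max = 1

1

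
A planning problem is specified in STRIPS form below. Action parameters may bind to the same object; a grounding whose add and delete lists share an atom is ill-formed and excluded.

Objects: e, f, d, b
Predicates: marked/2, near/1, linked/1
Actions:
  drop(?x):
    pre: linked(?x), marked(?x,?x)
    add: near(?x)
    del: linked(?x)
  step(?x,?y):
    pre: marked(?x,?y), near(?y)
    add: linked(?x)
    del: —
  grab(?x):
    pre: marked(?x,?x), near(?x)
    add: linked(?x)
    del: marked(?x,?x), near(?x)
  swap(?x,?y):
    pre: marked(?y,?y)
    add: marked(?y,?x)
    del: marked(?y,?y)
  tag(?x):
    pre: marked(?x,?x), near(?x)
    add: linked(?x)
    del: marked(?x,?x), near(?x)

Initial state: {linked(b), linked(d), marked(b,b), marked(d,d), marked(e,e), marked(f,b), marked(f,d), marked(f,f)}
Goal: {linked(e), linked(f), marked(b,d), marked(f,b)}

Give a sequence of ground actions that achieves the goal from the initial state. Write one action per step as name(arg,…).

drop(d); step(f,d); swap(d,e); step(e,d); swap(d,b)

1. drop(d)  →  {linked(b), marked(b,b), marked(d,d), marked(e,e), marked(f,b), marked(f,d), marked(f,f), near(d)}
2. step(f,d)  →  {linked(b), linked(f), marked(b,b), marked(d,d), marked(e,e), marked(f,b), marked(f,d), marked(f,f), near(d)}
3. swap(d,e)  →  {linked(b), linked(f), marked(b,b), marked(d,d), marked(e,d), marked(f,b), marked(f,d), marked(f,f), near(d)}
4. step(e,d)  →  {linked(b), linked(e), linked(f), marked(b,b), marked(d,d), marked(e,d), marked(f,b), marked(f,d), marked(f,f), near(d)}
5. swap(d,b)  →  {linked(b), linked(e), linked(f), marked(b,d), marked(d,d), marked(e,d), marked(f,b), marked(f,d), marked(f,f), near(d)}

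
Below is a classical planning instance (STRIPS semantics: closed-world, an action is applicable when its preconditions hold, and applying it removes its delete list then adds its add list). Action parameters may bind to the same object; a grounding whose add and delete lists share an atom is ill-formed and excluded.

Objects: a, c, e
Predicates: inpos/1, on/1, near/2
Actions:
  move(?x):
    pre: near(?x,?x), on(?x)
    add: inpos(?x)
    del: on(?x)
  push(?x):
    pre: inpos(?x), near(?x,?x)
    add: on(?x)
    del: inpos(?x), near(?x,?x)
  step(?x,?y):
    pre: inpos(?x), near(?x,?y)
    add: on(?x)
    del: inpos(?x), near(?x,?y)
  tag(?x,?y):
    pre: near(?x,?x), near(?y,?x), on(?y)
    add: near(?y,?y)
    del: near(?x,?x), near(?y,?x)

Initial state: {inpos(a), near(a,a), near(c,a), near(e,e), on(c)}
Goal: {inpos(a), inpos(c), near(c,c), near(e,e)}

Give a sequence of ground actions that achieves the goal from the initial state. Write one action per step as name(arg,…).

1. tag(a,c)  →  {inpos(a), near(c,c), near(e,e), on(c)}
2. move(c)  →  {inpos(a), inpos(c), near(c,c), near(e,e)}

tag(a,c); move(c)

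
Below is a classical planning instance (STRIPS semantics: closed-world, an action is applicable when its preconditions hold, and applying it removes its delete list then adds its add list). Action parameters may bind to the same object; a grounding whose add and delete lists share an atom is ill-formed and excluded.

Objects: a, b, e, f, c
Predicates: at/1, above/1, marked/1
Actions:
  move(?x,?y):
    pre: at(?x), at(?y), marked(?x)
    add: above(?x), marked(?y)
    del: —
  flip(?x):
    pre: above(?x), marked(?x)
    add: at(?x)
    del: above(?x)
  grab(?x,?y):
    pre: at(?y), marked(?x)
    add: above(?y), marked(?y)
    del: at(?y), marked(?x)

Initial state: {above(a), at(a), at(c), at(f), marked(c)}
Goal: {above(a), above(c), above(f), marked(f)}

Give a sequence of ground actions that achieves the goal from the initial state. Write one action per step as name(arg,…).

1. move(c,a)  →  {above(a), above(c), at(a), at(c), at(f), marked(a), marked(c)}
2. grab(a,f)  →  {above(a), above(c), above(f), at(a), at(c), marked(c), marked(f)}

move(c,a); grab(a,f)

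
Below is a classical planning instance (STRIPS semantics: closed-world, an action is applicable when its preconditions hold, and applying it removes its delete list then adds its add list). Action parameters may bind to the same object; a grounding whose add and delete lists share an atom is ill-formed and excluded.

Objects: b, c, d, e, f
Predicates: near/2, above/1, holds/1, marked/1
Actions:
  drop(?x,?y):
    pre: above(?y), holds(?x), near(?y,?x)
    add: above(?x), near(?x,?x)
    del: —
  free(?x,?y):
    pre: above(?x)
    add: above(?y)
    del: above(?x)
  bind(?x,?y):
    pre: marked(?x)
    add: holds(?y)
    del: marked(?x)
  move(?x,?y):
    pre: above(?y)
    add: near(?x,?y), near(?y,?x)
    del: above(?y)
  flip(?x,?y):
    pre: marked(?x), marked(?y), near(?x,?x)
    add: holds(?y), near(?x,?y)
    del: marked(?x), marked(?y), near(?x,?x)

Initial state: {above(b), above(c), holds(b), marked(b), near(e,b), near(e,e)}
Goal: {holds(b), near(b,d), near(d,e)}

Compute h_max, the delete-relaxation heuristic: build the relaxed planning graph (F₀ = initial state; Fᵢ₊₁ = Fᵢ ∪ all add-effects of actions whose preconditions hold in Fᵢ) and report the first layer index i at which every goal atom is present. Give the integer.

F0 = init (6 atoms)
F1 = F0 ∪ {above(d), above(e), above(f), holds(c), holds(d), holds(e), holds(f), near(b,b), near(b,c), near(b,d), near(b,e), near(b,f), near(c,b), near(c,c), near(c,d), near(c,e), near(c,f), near(d,b), near(d,c), near(e,c), near(f,b), near(f,c)}  (28 atoms)
F2 = F1 ∪ {near(d,d), near(d,e), near(d,f), near(e,d), near(e,f), near(f,d), near(f,e), near(f,f)}  (36 atoms)
goal ⊆ F2  ⇒  h_max = 2

2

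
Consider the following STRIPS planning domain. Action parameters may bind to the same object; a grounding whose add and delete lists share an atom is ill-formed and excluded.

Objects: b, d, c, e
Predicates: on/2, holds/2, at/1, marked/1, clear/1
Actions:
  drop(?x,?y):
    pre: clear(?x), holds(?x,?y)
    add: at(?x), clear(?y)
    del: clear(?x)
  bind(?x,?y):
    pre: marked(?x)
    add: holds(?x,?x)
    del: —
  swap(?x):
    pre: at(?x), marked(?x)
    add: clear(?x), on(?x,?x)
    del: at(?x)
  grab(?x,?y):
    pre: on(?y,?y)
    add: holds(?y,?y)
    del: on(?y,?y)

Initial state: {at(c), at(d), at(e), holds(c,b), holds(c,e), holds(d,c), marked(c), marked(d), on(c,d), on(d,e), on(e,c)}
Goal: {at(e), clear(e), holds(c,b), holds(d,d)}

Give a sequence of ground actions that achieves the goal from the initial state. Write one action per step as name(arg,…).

1. bind(d,b)  →  {at(c), at(d), at(e), holds(c,b), holds(c,e), holds(d,c), holds(d,d), marked(c), marked(d), on(c,d), on(d,e), on(e,c)}
2. swap(c)  →  {at(d), at(e), clear(c), holds(c,b), holds(c,e), holds(d,c), holds(d,d), marked(c), marked(d), on(c,c), on(c,d), on(d,e), on(e,c)}
3. drop(c,e)  →  {at(c), at(d), at(e), clear(e), holds(c,b), holds(c,e), holds(d,c), holds(d,d), marked(c), marked(d), on(c,c), on(c,d), on(d,e), on(e,c)}

bind(d,b); swap(c); drop(c,e)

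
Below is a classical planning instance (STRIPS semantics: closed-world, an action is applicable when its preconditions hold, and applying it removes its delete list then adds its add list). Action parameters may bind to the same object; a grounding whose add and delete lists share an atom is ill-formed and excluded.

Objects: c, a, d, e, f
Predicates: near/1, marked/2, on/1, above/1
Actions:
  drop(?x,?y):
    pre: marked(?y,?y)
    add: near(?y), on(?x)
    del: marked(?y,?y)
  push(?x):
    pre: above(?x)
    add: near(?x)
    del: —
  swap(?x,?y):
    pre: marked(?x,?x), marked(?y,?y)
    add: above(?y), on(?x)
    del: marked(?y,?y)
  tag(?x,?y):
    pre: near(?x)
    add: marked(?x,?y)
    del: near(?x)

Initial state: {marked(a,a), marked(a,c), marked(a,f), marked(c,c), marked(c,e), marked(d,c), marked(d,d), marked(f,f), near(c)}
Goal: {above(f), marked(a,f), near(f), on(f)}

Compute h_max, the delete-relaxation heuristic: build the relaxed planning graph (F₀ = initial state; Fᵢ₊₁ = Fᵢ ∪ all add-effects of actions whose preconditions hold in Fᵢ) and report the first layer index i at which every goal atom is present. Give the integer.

F0 = init (9 atoms)
F1 = F0 ∪ {above(a), above(c), above(d), above(f), marked(c,a), marked(c,d), marked(c,f), near(a), near(d), near(f), on(a), on(c), on(d), on(e), on(f)}  (24 atoms)
goal ⊆ F1  ⇒  h_max = 1

1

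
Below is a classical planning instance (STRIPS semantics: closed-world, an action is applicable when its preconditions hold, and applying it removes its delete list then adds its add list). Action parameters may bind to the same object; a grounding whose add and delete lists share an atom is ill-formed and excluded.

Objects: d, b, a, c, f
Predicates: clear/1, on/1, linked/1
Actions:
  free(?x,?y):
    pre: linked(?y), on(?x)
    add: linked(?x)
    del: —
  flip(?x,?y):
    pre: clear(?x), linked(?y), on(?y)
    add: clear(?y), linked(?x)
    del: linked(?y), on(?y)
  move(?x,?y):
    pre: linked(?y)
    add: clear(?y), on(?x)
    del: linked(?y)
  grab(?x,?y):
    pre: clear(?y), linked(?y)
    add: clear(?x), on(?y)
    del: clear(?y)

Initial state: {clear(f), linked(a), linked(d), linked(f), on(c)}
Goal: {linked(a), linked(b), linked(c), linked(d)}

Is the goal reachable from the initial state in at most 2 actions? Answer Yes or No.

1. free(c,d)  →  {clear(f), linked(a), linked(c), linked(d), linked(f), on(c)}
2. move(b,f)  →  {clear(f), linked(a), linked(c), linked(d), on(b), on(c)}
3. free(b,d)  →  {clear(f), linked(a), linked(b), linked(c), linked(d), on(b), on(c)}
optimal plan length = 3; 3 > 2

No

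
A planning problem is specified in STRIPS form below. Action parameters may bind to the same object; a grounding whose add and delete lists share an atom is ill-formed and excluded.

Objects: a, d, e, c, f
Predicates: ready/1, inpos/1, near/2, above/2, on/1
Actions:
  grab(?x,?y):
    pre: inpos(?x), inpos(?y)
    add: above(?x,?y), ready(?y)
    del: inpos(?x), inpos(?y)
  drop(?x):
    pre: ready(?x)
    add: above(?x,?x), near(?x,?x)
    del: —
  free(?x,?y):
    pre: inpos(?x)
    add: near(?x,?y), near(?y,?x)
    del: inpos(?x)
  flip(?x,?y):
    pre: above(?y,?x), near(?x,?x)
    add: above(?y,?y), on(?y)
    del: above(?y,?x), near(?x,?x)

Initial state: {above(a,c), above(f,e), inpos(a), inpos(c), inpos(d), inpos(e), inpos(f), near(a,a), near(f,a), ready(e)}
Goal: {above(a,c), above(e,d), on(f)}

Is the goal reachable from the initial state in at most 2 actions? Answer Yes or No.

1. grab(e,d)  →  {above(a,c), above(e,d), above(f,e), inpos(a), inpos(c), inpos(f), near(a,a), near(f,a), ready(d), ready(e)}
2. grab(f,a)  →  {above(a,c), above(e,d), above(f,a), above(f,e), inpos(c), near(a,a), near(f,a), ready(a), ready(d), ready(e)}
3. flip(a,f)  →  {above(a,c), above(e,d), above(f,e), above(f,f), inpos(c), near(f,a), on(f), ready(a), ready(d), ready(e)}
optimal plan length = 3; 3 > 2

No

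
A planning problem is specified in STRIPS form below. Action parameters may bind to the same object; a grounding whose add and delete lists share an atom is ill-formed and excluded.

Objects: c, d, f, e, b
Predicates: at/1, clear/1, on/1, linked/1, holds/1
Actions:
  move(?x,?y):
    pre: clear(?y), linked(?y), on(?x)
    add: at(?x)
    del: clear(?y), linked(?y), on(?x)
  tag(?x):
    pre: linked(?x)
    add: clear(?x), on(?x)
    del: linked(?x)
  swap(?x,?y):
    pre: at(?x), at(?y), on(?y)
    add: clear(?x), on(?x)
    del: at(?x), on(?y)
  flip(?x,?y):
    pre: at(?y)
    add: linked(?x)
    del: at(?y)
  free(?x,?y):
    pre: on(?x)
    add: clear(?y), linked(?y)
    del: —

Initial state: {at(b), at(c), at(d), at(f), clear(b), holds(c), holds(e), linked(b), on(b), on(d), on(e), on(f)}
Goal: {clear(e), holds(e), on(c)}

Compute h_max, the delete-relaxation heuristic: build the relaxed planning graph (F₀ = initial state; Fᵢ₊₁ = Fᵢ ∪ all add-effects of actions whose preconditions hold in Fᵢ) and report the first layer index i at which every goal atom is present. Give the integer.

1

F0 = init (12 atoms)
F1 = F0 ∪ {at(e), clear(c), clear(d), clear(e), clear(f), linked(c), linked(d), linked(e), linked(f), on(c)}  (22 atoms)
goal ⊆ F1  ⇒  h_max = 1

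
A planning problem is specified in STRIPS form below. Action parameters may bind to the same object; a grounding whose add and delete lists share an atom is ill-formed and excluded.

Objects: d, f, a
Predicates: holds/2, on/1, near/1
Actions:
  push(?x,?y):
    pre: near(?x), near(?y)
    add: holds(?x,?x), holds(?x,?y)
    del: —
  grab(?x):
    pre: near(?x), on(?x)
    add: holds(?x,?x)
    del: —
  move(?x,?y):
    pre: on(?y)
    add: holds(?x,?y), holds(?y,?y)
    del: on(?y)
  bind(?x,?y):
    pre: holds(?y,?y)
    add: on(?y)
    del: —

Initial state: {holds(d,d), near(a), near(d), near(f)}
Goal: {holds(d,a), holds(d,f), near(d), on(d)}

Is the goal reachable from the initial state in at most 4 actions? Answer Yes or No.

1. push(d,f)  →  {holds(d,d), holds(d,f), near(a), near(d), near(f)}
2. push(d,a)  →  {holds(d,a), holds(d,d), holds(d,f), near(a), near(d), near(f)}
3. bind(d,d)  →  {holds(d,a), holds(d,d), holds(d,f), near(a), near(d), near(f), on(d)}
optimal plan length = 3; 3 ≤ 4

Yes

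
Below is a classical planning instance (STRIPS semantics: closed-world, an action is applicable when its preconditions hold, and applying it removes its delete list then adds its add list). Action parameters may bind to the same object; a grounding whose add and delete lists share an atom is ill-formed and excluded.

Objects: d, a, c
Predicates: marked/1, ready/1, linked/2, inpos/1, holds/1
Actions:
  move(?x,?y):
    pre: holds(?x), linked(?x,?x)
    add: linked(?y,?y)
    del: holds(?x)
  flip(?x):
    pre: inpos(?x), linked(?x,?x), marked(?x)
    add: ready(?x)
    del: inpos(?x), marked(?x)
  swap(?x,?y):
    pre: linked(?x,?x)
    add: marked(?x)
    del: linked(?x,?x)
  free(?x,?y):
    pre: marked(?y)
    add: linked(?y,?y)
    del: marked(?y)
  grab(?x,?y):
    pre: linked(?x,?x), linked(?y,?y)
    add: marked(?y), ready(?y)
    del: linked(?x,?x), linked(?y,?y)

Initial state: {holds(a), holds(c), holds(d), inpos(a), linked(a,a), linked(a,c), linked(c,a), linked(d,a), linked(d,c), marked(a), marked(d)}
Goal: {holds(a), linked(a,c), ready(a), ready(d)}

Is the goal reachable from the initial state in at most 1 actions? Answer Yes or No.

No

1. flip(a)  →  {holds(a), holds(c), holds(d), linked(a,a), linked(a,c), linked(c,a), linked(d,a), linked(d,c), marked(d), ready(a)}
2. free(d,d)  →  {holds(a), holds(c), holds(d), linked(a,a), linked(a,c), linked(c,a), linked(d,a), linked(d,c), linked(d,d), ready(a)}
3. grab(d,d)  →  {holds(a), holds(c), holds(d), linked(a,a), linked(a,c), linked(c,a), linked(d,a), linked(d,c), marked(d), ready(a), ready(d)}
optimal plan length = 3; 3 > 1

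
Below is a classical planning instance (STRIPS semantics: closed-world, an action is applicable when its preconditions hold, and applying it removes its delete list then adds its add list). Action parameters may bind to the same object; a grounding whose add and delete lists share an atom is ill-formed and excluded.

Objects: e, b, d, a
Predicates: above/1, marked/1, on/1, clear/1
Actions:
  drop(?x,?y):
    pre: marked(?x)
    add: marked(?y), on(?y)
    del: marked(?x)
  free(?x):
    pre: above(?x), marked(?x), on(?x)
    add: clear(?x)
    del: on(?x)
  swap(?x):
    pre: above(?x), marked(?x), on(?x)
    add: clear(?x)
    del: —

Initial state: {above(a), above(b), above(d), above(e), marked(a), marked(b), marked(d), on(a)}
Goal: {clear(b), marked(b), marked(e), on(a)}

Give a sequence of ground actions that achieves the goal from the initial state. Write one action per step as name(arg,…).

drop(b,e); drop(d,b); free(b)

1. drop(b,e)  →  {above(a), above(b), above(d), above(e), marked(a), marked(d), marked(e), on(a), on(e)}
2. drop(d,b)  →  {above(a), above(b), above(d), above(e), marked(a), marked(b), marked(e), on(a), on(b), on(e)}
3. free(b)  →  {above(a), above(b), above(d), above(e), clear(b), marked(a), marked(b), marked(e), on(a), on(e)}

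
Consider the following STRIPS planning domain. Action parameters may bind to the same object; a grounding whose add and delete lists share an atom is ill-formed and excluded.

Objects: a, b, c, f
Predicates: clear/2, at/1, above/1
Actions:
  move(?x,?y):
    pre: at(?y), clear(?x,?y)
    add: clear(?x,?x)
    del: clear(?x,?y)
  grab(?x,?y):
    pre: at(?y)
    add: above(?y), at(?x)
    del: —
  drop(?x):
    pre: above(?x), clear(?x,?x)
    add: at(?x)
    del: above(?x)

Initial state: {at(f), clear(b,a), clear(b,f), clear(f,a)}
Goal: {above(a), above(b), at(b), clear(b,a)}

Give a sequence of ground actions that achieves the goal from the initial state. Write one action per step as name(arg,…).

1. grab(a,f)  →  {above(f), at(a), at(f), clear(b,a), clear(b,f), clear(f,a)}
2. grab(b,a)  →  {above(a), above(f), at(a), at(b), at(f), clear(b,a), clear(b,f), clear(f,a)}
3. grab(a,b)  →  {above(a), above(b), above(f), at(a), at(b), at(f), clear(b,a), clear(b,f), clear(f,a)}

grab(a,f); grab(b,a); grab(a,b)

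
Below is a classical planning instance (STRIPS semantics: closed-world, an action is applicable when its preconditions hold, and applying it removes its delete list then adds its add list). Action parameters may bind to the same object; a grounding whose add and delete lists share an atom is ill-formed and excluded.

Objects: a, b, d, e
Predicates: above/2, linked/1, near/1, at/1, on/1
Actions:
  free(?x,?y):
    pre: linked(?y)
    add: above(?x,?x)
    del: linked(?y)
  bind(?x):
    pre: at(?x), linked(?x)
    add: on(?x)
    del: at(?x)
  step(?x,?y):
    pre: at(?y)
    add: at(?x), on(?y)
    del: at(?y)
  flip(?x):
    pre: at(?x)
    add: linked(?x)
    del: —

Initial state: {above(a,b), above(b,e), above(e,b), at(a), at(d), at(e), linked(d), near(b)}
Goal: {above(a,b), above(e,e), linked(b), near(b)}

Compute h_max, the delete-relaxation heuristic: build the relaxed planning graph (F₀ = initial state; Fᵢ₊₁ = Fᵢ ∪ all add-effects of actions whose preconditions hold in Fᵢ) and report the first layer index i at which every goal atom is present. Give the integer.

2

F0 = init (8 atoms)
F1 = F0 ∪ {above(a,a), above(b,b), above(d,d), above(e,e), at(b), linked(a), linked(e), on(a), on(d), on(e)}  (18 atoms)
F2 = F1 ∪ {linked(b), on(b)}  (20 atoms)
goal ⊆ F2  ⇒  h_max = 2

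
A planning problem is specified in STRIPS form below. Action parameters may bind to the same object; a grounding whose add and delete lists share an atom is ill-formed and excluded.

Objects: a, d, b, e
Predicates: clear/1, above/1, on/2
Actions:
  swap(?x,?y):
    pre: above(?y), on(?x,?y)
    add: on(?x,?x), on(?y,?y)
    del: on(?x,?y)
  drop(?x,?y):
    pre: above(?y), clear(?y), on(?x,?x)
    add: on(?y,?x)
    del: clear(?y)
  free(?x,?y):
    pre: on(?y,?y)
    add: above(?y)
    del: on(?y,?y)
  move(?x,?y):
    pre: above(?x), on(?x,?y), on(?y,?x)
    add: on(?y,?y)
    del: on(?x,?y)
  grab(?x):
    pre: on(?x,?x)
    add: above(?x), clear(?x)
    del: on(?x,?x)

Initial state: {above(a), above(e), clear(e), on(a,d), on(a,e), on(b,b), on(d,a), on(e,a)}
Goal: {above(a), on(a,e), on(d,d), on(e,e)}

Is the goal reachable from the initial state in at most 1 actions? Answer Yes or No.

No

1. swap(d,a)  →  {above(a), above(e), clear(e), on(a,a), on(a,d), on(a,e), on(b,b), on(d,d), on(e,a)}
2. swap(e,a)  →  {above(a), above(e), clear(e), on(a,a), on(a,d), on(a,e), on(b,b), on(d,d), on(e,e)}
optimal plan length = 2; 2 > 1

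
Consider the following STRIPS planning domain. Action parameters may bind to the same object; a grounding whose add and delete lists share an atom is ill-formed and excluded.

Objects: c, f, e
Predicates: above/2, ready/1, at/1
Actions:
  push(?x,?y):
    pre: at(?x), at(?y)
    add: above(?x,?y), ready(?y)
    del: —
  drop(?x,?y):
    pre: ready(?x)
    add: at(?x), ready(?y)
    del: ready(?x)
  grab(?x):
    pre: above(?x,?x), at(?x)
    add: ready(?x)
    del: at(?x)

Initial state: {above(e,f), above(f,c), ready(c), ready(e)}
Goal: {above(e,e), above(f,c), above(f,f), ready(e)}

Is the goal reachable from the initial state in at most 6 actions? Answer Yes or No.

Yes

1. drop(e,f)  →  {above(e,f), above(f,c), at(e), ready(c), ready(f)}
2. push(e,e)  →  {above(e,e), above(e,f), above(f,c), at(e), ready(c), ready(e), ready(f)}
3. drop(f,c)  →  {above(e,e), above(e,f), above(f,c), at(e), at(f), ready(c), ready(e)}
4. push(f,f)  →  {above(e,e), above(e,f), above(f,c), above(f,f), at(e), at(f), ready(c), ready(e), ready(f)}
optimal plan length = 4; 4 ≤ 6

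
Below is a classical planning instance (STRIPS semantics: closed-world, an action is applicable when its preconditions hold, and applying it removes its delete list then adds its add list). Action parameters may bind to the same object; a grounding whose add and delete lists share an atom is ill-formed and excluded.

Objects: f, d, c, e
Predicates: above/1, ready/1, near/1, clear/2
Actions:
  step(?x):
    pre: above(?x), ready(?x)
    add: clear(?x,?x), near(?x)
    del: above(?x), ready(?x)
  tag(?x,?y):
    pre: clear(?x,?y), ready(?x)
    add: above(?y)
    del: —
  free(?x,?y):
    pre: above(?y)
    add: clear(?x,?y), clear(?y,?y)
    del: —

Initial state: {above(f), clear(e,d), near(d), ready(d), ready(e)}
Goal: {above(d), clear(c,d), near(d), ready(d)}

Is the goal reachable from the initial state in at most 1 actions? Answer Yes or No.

No

1. tag(e,d)  →  {above(d), above(f), clear(e,d), near(d), ready(d), ready(e)}
2. free(c,d)  →  {above(d), above(f), clear(c,d), clear(d,d), clear(e,d), near(d), ready(d), ready(e)}
optimal plan length = 2; 2 > 1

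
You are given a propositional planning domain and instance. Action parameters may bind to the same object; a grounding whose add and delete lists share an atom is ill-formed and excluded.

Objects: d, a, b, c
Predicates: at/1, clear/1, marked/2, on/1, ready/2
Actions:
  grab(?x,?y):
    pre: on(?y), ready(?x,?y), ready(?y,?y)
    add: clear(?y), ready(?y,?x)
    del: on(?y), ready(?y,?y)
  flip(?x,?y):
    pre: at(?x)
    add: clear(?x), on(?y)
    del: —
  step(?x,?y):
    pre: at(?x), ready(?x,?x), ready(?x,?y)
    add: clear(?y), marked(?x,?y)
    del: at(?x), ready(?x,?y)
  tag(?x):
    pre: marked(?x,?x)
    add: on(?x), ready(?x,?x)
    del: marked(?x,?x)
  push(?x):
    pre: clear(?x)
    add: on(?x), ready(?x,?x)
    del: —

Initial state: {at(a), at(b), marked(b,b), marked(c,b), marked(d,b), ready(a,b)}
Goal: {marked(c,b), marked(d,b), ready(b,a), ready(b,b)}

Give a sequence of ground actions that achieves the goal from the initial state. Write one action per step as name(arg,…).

tag(b); grab(a,b); push(b)

1. tag(b)  →  {at(a), at(b), marked(c,b), marked(d,b), on(b), ready(a,b), ready(b,b)}
2. grab(a,b)  →  {at(a), at(b), clear(b), marked(c,b), marked(d,b), ready(a,b), ready(b,a)}
3. push(b)  →  {at(a), at(b), clear(b), marked(c,b), marked(d,b), on(b), ready(a,b), ready(b,a), ready(b,b)}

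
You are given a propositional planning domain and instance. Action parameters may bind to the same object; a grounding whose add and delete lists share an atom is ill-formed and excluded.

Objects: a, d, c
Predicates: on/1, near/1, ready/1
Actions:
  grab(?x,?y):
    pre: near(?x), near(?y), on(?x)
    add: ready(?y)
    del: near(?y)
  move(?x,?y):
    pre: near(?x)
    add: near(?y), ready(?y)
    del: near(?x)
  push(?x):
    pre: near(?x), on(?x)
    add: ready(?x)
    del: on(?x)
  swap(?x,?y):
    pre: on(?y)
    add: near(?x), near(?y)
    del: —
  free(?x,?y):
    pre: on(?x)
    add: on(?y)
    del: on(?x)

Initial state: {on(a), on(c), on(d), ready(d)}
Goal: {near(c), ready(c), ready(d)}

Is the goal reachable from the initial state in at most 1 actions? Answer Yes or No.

1. swap(a,a)  →  {near(a), on(a), on(c), on(d), ready(d)}
2. move(a,c)  →  {near(c), on(a), on(c), on(d), ready(c), ready(d)}
optimal plan length = 2; 2 > 1

No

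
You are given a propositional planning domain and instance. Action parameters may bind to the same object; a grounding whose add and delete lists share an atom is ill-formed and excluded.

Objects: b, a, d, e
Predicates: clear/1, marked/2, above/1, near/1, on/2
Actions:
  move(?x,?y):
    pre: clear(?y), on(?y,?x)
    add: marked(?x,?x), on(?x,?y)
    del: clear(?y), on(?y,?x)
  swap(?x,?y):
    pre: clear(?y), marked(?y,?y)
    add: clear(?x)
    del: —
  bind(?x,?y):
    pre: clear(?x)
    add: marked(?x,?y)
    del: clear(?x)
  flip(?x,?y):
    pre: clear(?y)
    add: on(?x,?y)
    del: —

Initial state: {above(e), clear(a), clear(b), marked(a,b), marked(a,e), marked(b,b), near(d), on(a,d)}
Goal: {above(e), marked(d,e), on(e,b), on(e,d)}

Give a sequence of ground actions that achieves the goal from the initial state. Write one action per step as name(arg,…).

swap(d,b); flip(e,b); flip(e,d); bind(d,e)

1. swap(d,b)  →  {above(e), clear(a), clear(b), clear(d), marked(a,b), marked(a,e), marked(b,b), near(d), on(a,d)}
2. flip(e,b)  →  {above(e), clear(a), clear(b), clear(d), marked(a,b), marked(a,e), marked(b,b), near(d), on(a,d), on(e,b)}
3. flip(e,d)  →  {above(e), clear(a), clear(b), clear(d), marked(a,b), marked(a,e), marked(b,b), near(d), on(a,d), on(e,b), on(e,d)}
4. bind(d,e)  →  {above(e), clear(a), clear(b), marked(a,b), marked(a,e), marked(b,b), marked(d,e), near(d), on(a,d), on(e,b), on(e,d)}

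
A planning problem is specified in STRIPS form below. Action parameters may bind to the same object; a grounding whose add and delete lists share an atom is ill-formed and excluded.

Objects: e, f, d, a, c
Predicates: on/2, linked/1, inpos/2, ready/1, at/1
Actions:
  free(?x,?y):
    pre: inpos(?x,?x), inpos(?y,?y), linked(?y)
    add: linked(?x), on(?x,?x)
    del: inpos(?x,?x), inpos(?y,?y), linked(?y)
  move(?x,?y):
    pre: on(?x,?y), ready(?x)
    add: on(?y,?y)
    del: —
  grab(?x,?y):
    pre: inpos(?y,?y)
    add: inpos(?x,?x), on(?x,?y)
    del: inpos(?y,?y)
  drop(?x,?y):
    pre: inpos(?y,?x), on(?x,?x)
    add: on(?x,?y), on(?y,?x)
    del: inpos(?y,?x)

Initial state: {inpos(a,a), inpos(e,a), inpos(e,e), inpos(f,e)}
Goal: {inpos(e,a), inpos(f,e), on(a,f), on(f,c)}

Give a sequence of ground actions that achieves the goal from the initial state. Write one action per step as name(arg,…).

1. grab(c,e)  →  {inpos(a,a), inpos(c,c), inpos(e,a), inpos(f,e), on(c,e)}
2. grab(f,c)  →  {inpos(a,a), inpos(e,a), inpos(f,e), inpos(f,f), on(c,e), on(f,c)}
3. grab(a,f)  →  {inpos(a,a), inpos(e,a), inpos(f,e), on(a,f), on(c,e), on(f,c)}

grab(c,e); grab(f,c); grab(a,f)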